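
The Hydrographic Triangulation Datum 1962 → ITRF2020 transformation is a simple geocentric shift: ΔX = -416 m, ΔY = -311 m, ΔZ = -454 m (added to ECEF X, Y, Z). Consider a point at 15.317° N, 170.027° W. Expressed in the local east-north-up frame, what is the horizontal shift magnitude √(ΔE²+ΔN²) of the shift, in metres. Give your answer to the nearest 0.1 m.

607.3 m

At φ = 15.317°, λ = -170.027°: sin φ = 0.264159, cos φ = 0.964479, sin λ = -0.173184, cos λ = -0.984889.
ΔE = −sin λ·ΔX + cos λ·ΔY = −(-0.173184)·(-416) + (-0.984889)·(-311) = 234.26 m.
ΔN = −sin φ cos λ·ΔX − sin φ sin λ·ΔY + cos φ·ΔZ = −(0.264159)(-0.984889)(-416) − (0.264159)(-0.173184)(-311) + (0.964479)(-454) = -560.33 m.
Horizontal magnitude = √(ΔE² + ΔN²) = √(234.26² + (-560.33)²) = 607.33 m.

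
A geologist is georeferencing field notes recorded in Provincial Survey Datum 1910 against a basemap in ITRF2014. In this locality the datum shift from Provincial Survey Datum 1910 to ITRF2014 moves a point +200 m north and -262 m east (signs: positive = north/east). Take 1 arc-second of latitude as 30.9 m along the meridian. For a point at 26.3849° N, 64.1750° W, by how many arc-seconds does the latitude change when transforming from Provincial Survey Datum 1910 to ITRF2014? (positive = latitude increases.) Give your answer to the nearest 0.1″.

1″ of latitude = 30.90 m, so Δφ = 200.0 / 30.90 = 6.472″.

Δφ = 6.5″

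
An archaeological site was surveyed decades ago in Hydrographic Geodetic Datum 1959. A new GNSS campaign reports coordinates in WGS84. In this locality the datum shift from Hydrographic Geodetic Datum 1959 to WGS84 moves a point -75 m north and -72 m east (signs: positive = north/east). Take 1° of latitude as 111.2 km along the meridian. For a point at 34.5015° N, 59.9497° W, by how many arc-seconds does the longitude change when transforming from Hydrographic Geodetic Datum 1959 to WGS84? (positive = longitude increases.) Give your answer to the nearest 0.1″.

Δλ = -2.8″

At latitude 34.5015°, cos φ = 0.824111.
1° of longitude at this latitude = 111.2 × cos φ = 91.64 km, so Δλ = -72.0 / 91641.2 = -0.0007857° = -2.828″.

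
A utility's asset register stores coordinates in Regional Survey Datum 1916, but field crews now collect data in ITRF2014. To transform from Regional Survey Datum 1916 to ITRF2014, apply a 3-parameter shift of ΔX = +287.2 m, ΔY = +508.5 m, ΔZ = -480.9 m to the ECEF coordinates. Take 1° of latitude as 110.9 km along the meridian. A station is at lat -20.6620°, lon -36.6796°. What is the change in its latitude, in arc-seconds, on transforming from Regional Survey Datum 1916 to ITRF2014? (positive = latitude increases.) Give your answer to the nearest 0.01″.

Δφ = -15.45″

sin φ = -0.352854, cos φ = 0.935678, sin λ = -0.597340, cos λ = 0.801988.
North component: ΔN = −sin φ cos λ·ΔX − sin φ sin λ·ΔY + cos φ·ΔZ = −(-0.352854)(0.801988)(287.2) − (-0.352854)(-0.597340)(508.5) + (0.935678)(-480.9) = -475.87 m.
1° of latitude spans 110900 m, so Δφ = -475.87 / 110900 × 3600 = -15.448″.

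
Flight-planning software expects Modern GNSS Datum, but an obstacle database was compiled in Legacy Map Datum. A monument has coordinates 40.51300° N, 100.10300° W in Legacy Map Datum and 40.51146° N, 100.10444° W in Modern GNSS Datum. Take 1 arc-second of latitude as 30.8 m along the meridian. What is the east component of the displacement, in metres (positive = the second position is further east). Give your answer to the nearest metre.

Δφ = 40.51146° − 40.51300° = -0.00154°; Δλ = -100.10444° − -100.10300° = -0.00144°.
1° of latitude = 3600 × 30.80 = 110880 m.
ΔN = Δφ × 110880 = -170.8 m; ΔE = Δλ × 110880 × cos(40.51300°) = -0.00144 × 110880 × 0.760259 = -121.4 m.

ΔE = -121 m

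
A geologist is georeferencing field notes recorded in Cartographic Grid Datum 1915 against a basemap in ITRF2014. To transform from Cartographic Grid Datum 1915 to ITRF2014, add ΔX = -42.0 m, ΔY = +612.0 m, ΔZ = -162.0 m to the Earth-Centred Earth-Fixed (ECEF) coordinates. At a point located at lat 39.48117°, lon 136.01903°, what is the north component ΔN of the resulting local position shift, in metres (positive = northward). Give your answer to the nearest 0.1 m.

At φ = 39.48117°, λ = 136.01903°: sin φ = 0.635825, cos φ = 0.771834, sin λ = 0.694419, cos λ = -0.719570.
ΔN = −sin φ cos λ·ΔX − sin φ sin λ·ΔY + cos φ·ΔZ = −(0.635825)(-0.719570)(-42.0) − (0.635825)(0.694419)(612.0) + (0.771834)(-162.0) = -414.47 m.

ΔN = -414.5 m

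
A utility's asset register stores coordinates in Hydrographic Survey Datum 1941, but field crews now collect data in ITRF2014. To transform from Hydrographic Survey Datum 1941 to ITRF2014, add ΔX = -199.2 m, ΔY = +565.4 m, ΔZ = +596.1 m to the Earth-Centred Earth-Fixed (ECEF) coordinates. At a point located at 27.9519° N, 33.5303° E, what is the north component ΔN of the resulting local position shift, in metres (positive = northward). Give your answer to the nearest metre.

At φ = 27.9519°, λ = 33.5303°: sin φ = 0.468730, cos φ = 0.883341, sin λ = 0.552378, cos λ = 0.833594.
ΔN = −sin φ cos λ·ΔX − sin φ sin λ·ΔY + cos φ·ΔZ = −(0.468730)(0.833594)(-199.2) − (0.468730)(0.552378)(565.4) + (0.883341)(596.1) = 458.00 m.

ΔN = 458 m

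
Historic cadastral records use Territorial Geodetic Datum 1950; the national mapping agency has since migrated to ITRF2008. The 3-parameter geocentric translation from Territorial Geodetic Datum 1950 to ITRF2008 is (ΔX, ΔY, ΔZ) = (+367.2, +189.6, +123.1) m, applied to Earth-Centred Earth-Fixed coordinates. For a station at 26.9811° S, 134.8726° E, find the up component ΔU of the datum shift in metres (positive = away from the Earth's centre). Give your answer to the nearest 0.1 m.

The local up (radial) axis is (cos φ cos λ, cos φ sin λ, sin φ), giving ΔU = -230.873 + 119.740 − 55.850 = -166.98 m.

ΔU = -167.0 m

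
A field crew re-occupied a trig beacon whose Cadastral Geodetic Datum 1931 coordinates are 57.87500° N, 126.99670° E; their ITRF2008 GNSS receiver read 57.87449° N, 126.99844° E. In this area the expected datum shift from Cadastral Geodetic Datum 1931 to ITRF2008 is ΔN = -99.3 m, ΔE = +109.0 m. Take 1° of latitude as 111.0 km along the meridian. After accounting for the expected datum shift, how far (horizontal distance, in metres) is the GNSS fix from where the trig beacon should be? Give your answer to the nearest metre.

Observed coordinate differences: Δφ = -0.00051°, Δλ = +0.00174°.
Converting to metres (1° lat = 111000 m, cos φ = 0.531768): observed ΔN = -56.6 m, observed ΔE = 102.7 m.
Subtracting the expected shift leaves a residual of -56.6 − (-99.3) = 42.7 m north and 102.7 − (109.0) = -6.3 m east.
Residual distance = √(42.7² + (-6.3)²) = 43.2 m.

43 m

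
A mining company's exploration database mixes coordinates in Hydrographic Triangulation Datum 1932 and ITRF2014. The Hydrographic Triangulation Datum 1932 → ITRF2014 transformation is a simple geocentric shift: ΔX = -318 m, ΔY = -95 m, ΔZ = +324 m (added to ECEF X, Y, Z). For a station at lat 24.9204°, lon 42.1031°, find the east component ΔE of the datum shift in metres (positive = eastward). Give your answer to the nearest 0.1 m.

At φ = 24.9204°, λ = 42.1031°: sin φ = 0.421359, cos φ = 0.906894, sin λ = 0.670467, cos λ = 0.741940.
ΔE = −sin λ·ΔX + cos λ·ΔY = −(0.670467)·(-318) + (0.741940)·(-95) = 142.72 m.

ΔE = 142.7 m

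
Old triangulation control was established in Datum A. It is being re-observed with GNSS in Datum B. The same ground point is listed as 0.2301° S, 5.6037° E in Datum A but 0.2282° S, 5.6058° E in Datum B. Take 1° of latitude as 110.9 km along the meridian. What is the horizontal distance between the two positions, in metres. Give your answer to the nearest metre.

Δφ = -0.2282° − -0.2301° = +0.0019°; Δλ = 5.6058° − 5.6037° = +0.0021°.
ΔN = Δφ × 110900 = 210.7 m; ΔE = Δλ × 110900 × cos(-0.2301°) = +0.0021 × 110900 × 0.999992 = 232.9 m.
Distance = √(ΔE² + ΔN²) = √(232.9² + 210.7²) = 314.1 m.

314 m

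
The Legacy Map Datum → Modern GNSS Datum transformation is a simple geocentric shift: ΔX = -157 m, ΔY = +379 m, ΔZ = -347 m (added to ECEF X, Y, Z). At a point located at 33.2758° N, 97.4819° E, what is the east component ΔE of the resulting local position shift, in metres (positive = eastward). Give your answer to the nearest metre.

ΔE = 106 m

At φ = 33.2758°, λ = 97.4819°: sin φ = 0.548670, cos φ = 0.836039, sin λ = 0.991486, cos λ = -0.130213.
ΔE = −sin λ·ΔX + cos λ·ΔY = −(0.991486)·(-157) + (-0.130213)·(379) = 106.31 m.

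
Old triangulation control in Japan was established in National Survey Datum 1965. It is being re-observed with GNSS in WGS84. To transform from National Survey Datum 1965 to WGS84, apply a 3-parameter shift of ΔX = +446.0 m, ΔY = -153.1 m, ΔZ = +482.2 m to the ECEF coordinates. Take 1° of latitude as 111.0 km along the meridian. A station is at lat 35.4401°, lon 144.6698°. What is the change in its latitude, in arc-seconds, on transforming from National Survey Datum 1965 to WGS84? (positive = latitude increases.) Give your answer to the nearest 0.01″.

Δφ = 21.25″

sin φ = 0.579852, cos φ = 0.814722, sin λ = 0.578288, cos λ = -0.815833.
North component: ΔN = −sin φ cos λ·ΔX − sin φ sin λ·ΔY + cos φ·ΔZ = −(0.579852)(-0.815833)(446.0) − (0.579852)(0.578288)(-153.1) + (0.814722)(482.2) = 655.18 m.
1° of latitude spans 111000 m, so Δφ = 655.18 / 111000 × 3600 = 21.249″.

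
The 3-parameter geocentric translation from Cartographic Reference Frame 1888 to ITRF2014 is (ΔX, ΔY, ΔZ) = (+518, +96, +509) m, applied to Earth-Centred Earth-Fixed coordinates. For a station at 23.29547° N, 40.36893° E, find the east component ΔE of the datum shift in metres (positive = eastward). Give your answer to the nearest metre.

At φ = 23.29547°, λ = 40.36893°: sin φ = 0.395473, cos φ = 0.918478, sin λ = 0.647707, cos λ = 0.761890.
ΔE = −sin λ·ΔX + cos λ·ΔY = −(0.647707)·(518) + (0.761890)·(96) = -262.37 m.

ΔE = -262 m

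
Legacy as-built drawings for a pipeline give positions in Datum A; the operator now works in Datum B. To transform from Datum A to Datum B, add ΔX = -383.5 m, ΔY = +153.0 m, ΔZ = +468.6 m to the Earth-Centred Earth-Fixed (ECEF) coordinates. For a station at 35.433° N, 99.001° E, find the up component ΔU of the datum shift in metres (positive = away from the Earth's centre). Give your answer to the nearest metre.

The local up (radial) axis is (cos φ cos λ, cos φ sin λ, sin φ), giving ΔU = 48.887 + 123.128 + 271.671 = 443.69 m.

ΔU = 444 m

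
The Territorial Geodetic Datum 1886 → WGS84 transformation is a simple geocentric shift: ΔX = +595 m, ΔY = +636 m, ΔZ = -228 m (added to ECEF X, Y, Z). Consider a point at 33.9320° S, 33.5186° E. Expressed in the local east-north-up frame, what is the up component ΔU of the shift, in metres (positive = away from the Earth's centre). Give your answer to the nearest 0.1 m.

ΔU = 830.2 m

At φ = -33.9320°, λ = 33.5186°: sin φ = -0.558209, cos φ = 0.829701, sin λ = 0.552208, cos λ = 0.833707.
ΔU = cos φ cos λ·ΔX + cos φ sin λ·ΔY + sin φ·ΔZ = (0.829701)(0.833707)(595) + (0.829701)(0.552208)(636) + (-0.558209)(-228) = 830.24 m.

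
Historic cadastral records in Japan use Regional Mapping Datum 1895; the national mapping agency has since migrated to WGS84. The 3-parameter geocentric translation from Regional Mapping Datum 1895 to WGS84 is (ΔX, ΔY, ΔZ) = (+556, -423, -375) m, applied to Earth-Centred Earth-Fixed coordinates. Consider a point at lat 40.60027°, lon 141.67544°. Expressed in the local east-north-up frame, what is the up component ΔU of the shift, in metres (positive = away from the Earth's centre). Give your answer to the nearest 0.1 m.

ΔU = -774.4 m

The local up (radial) axis is (cos φ cos λ, cos φ sin λ, sin φ), giving ΔU = -331.184 − 199.163 − 244.042 = -774.39 m.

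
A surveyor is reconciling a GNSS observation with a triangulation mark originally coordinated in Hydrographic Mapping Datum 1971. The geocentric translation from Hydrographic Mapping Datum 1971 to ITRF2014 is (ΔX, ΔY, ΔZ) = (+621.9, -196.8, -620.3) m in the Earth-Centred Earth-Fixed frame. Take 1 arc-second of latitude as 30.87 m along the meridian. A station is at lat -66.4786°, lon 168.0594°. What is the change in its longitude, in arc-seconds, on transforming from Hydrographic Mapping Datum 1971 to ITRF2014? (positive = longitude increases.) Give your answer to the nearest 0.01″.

sin φ = -0.916911, cos φ = 0.399092, sin λ = 0.206898, cos λ = -0.978363.
East component: ΔE = −sin λ·ΔX + cos λ·ΔY = −(0.206898)(621.9) + (-0.978363)(-196.8) = 63.87 m.
1° of latitude spans 3600 × 30.87 = 111132 m; at latitude φ, 1° of longitude spans that × cos φ = 44351.8 m, so Δλ = 63.87 / 44351.8 × 3600 = 5.184″.

Δλ = 5.18″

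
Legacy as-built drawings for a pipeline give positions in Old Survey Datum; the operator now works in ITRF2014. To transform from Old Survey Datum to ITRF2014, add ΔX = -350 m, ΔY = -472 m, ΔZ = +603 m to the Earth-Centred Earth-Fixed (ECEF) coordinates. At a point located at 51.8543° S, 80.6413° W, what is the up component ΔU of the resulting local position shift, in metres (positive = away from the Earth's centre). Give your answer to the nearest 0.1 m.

ΔU = -221.7 m

At φ = -51.8543°, λ = -80.6413°: sin φ = -0.786443, cos φ = 0.617663, sin λ = -0.986690, cos λ = 0.162615.
ΔU = cos φ cos λ·ΔX + cos φ sin λ·ΔY + sin φ·ΔZ = (0.617663)(0.162615)(-350) + (0.617663)(-0.986690)(-472) + (-0.786443)(603) = -221.72 m.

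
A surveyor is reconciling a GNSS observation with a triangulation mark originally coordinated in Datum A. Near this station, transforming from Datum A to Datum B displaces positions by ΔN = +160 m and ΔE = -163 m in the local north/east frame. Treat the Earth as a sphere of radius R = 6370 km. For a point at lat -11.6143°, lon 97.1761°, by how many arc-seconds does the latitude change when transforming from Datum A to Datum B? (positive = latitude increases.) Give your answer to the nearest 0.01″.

On a sphere of radius R, 1 rad of latitude = R, so Δφ = ΔN / R = 160.0 / 6370000 = 2.5118e-05 rad = 5.181″.

Δφ = 5.18″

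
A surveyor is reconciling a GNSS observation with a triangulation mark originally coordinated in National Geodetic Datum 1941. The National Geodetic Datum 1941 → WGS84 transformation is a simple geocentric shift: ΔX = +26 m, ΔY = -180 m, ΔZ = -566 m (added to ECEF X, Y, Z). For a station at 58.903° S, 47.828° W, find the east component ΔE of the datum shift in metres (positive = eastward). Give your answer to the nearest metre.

ΔE = -102 m

The local east axis at (φ, λ) is (−sin λ, cos λ, 0), so ΔE = −sin(-47.828°)·26 + cos(-47.828°)·(-180) = -101.58 m.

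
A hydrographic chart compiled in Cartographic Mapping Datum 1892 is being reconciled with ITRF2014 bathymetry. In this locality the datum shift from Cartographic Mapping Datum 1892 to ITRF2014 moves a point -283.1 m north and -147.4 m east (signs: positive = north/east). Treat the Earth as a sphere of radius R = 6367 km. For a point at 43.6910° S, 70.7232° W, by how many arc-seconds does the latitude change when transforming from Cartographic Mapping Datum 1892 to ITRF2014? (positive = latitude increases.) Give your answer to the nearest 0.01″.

Δφ = -9.17″

On a sphere of radius R, 1 rad of latitude = R, so Δφ = ΔN / R = -283.1 / 6367000 = -4.4464e-05 rad = -9.171″.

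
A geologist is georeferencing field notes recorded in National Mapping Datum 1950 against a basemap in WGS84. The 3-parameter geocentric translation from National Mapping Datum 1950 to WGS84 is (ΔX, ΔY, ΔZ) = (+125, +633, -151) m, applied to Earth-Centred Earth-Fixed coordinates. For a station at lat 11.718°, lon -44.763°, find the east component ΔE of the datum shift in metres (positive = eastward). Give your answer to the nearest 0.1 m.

ΔE = 537.5 m

The local east axis at (φ, λ) is (−sin λ, cos λ, 0), so ΔE = −sin(-44.763°)·125 + cos(-44.763°)·633 = 537.47 m.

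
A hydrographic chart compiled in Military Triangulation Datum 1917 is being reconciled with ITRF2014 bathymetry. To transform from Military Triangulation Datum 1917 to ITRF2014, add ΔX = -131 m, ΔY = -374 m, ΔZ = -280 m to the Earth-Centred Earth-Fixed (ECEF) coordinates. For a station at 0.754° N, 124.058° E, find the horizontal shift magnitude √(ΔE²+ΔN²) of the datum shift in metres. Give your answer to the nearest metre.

422 m

At φ = 0.754°, λ = 124.058°: sin φ = 0.013159, cos φ = 0.999913, sin λ = 0.828471, cos λ = -0.560032.
ΔE = −sin λ·ΔX + cos λ·ΔY = −(0.828471)·(-131) + (-0.560032)·(-374) = 317.98 m.
ΔN = −sin φ cos λ·ΔX − sin φ sin λ·ΔY + cos φ·ΔZ = −(0.013159)(-0.560032)(-131) − (0.013159)(0.828471)(-374) + (0.999913)(-280) = -276.86 m.
Horizontal magnitude = √(ΔE² + ΔN²) = √(317.98² + (-276.86)²) = 421.62 m.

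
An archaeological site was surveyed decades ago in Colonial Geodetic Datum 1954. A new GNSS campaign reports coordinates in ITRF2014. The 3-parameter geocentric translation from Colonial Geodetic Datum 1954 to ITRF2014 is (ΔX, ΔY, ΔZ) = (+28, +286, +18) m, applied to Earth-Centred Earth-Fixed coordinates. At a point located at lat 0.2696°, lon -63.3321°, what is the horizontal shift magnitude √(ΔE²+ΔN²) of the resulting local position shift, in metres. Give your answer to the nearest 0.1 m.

The local east axis at (φ, λ) is (−sin λ, cos λ, 0), so ΔE = −sin(-63.3321°)·28 + cos(-63.3321°)·286 = 153.38 m.
The local north axis is (−sin φ cos λ, −sin φ sin λ, cos φ), giving ΔN = -0.059 + 1.203 + 18.000 = 19.14 m.
Horizontal magnitude = √(ΔE² + ΔN²) = √(153.38² + 19.14²) = 154.57 m.

154.6 m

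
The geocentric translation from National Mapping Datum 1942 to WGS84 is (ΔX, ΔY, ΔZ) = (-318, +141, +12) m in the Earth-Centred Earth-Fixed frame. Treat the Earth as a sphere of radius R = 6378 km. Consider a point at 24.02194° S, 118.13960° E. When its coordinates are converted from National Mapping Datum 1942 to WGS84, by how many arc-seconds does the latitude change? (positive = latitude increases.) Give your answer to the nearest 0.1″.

Δφ = 4.0″

sin φ = -0.407086, cos φ = 0.913390, sin λ = 0.881801, cos λ = -0.471621.
North component: ΔN = −sin φ cos λ·ΔX − sin φ sin λ·ΔY + cos φ·ΔZ = −(-0.407086)(-0.471621)(-318) − (-0.407086)(0.881801)(141) + (0.913390)(12) = 122.63 m.
1° of latitude spans πR/180 = 111317 m, so Δφ = 122.63 / 111317 × 3600 = 3.966″.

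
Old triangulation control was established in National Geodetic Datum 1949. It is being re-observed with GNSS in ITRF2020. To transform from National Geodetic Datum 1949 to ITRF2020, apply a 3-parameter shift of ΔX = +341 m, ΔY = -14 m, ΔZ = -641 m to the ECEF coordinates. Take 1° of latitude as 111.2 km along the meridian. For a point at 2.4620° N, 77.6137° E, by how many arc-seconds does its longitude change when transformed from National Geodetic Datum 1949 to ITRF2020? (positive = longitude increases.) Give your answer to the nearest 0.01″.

Δλ = -10.89″

sin φ = 0.042957, cos φ = 0.999077, sin λ = 0.976724, cos λ = 0.214502.
East component: ΔE = −sin λ·ΔX + cos λ·ΔY = −(0.976724)(341) + (0.214502)(-14) = -336.07 m.
1° of latitude spans 111200 m; at latitude φ, 1° of longitude spans that × cos φ = 111097.4 m, so Δλ = -336.07 / 111097.4 × 3600 = -10.890″.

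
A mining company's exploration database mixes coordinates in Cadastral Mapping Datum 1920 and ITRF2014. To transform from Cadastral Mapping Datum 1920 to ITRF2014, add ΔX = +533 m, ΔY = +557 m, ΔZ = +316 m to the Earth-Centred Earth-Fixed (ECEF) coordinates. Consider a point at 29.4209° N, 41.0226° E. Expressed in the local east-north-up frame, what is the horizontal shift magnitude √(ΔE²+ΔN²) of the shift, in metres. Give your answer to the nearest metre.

124 m

The local east axis at (φ, λ) is (−sin λ, cos λ, 0), so ΔE = −sin(41.0226°)·533 + cos(41.0226°)·557 = 70.39 m.
The local north axis is (−sin φ cos λ, −sin φ sin λ, cos φ), giving ΔN = -197.531 − 179.586 + 275.247 = -101.87 m.
Horizontal magnitude = √(ΔE² + ΔN²) = √(70.39² + (-101.87)²) = 123.82 m.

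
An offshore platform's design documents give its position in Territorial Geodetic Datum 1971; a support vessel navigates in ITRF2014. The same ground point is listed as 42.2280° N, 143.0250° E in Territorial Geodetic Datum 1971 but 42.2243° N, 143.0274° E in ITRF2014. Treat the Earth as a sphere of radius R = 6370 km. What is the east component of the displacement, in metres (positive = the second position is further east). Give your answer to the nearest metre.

Δφ = 42.2243° − 42.2280° = -0.0037°; Δλ = 143.0274° − 143.0250° = +0.0024°.
1° along a meridian = πR/180 = 111177 m.
ΔN = Δφ × 111177 = -411.4 m; ΔE = Δλ × 111177 × cos(42.2280°) = +0.0024 × 111177 × 0.740476 = 197.6 m.

ΔE = 198 m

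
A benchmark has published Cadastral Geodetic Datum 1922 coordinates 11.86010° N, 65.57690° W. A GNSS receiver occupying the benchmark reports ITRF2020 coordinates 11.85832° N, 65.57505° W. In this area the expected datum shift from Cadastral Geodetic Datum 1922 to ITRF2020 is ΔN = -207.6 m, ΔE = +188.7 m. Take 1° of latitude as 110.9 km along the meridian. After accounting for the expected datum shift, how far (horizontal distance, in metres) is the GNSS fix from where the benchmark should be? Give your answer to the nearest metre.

16 m

Observed coordinate differences: Δφ = -0.00178°, Δλ = +0.00185°.
Converting to metres (1° lat = 110900 m, cos φ = 0.978652): observed ΔN = -197.4 m, observed ΔE = 200.8 m.
Subtracting the expected shift leaves a residual of -197.4 − (-207.6) = 10.2 m north and 200.8 − (188.7) = 12.1 m east.
Residual distance = √(10.2² + 12.1²) = 15.8 m.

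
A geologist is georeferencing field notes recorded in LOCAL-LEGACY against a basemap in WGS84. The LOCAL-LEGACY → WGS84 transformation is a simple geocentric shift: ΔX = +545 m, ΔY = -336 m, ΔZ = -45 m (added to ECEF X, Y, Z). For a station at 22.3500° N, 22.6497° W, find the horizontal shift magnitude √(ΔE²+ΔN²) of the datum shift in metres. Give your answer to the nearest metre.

299 m

The local east axis at (φ, λ) is (−sin λ, cos λ, 0), so ΔE = −sin(-22.6497°)·545 + cos(-22.6497°)·(-336) = -100.21 m.
The local north axis is (−sin φ cos λ, −sin φ sin λ, cos φ), giving ΔN = -191.260 − 49.203 − 41.620 = -282.08 m.
Horizontal magnitude = √(ΔE² + ΔN²) = √((-100.21)² + (-282.08)²) = 299.35 m.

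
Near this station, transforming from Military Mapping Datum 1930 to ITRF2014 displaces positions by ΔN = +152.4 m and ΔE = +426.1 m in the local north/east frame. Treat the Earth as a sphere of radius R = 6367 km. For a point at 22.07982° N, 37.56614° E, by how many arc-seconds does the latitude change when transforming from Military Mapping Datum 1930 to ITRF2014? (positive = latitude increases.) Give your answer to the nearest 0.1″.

Δφ = 4.9″

On a sphere of radius R, 1 rad of latitude = R, so Δφ = ΔN / R = 152.4 / 6367000 = 2.3936e-05 rad = 4.937″.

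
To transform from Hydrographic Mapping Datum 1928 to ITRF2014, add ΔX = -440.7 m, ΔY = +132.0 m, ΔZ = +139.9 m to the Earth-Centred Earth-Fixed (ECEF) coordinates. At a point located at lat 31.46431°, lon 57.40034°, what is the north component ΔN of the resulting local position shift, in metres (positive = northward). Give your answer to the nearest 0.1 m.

ΔN = 185.2 m

At φ = 31.46431°, λ = 57.40034°: sin φ = 0.521967, cos φ = 0.852965, sin λ = 0.842456, cos λ = 0.538766.
ΔN = −sin φ cos λ·ΔX − sin φ sin λ·ΔY + cos φ·ΔZ = −(0.521967)(0.538766)(-440.7) − (0.521967)(0.842456)(132.0) + (0.852965)(139.9) = 185.22 m.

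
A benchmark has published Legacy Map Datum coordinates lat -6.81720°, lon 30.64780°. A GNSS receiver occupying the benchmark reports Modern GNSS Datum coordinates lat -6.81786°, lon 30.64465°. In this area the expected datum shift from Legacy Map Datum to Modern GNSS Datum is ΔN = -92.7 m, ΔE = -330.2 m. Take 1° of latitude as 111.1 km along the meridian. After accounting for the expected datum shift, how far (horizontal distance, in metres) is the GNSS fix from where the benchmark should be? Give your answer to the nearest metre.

26 m

Observed coordinate differences: Δφ = -0.00066°, Δλ = -0.00315°.
Converting to metres (1° lat = 111100 m, cos φ = 0.992930): observed ΔN = -73.3 m, observed ΔE = -347.5 m.
Subtracting the expected shift leaves a residual of -73.3 − (-92.7) = 19.4 m north and -347.5 − (-330.2) = -17.3 m east.
Residual distance = √(19.4² + (-17.3)²) = 26.0 m.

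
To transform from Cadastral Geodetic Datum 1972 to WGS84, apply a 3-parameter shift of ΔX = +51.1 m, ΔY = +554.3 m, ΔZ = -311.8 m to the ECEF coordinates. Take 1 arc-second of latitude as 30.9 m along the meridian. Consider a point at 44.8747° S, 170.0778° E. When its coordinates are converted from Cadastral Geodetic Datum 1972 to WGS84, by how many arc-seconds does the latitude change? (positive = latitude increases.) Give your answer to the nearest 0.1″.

sin φ = -0.705559, cos φ = 0.708651, sin λ = 0.172311, cos λ = -0.985043.
North component: ΔN = −sin φ cos λ·ΔX − sin φ sin λ·ΔY + cos φ·ΔZ = −(-0.705559)(-0.985043)(51.1) − (-0.705559)(0.172311)(554.3) + (0.708651)(-311.8) = -189.08 m.
1° of latitude spans 3600 × 30.90 = 111240 m, so Δφ = -189.08 / 111240 × 3600 = -6.119″.

Δφ = -6.1″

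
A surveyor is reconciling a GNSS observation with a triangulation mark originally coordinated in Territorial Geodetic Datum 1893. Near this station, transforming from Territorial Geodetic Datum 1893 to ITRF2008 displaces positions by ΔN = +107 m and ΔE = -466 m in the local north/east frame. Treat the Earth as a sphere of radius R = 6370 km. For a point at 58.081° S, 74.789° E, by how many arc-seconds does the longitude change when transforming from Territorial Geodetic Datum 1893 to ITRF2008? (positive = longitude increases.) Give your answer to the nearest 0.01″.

Δλ = -28.54″

At latitude -58.081°, cos φ = 0.528720.
One radian of longitude at latitude φ spans R cos φ, so Δλ = ΔE / (R cos φ) = -466.0 / (6370000 × 0.528720) = -1.3836e-04 rad = -28.539″.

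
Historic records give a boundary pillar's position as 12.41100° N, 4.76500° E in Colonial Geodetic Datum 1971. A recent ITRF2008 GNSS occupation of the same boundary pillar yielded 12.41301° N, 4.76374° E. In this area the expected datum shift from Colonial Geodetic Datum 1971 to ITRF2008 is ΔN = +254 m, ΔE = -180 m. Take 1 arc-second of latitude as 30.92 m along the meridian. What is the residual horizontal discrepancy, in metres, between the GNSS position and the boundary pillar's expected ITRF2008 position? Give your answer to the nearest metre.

Observed coordinate differences: Δφ = +0.00201°, Δλ = -0.00126°.
Converting to metres (1° lat = 111312 m, cos φ = 0.976631): observed ΔN = 223.7 m, observed ΔE = -137.0 m.
Subtracting the expected shift leaves a residual of 223.7 − (254) = -30.3 m north and -137.0 − (-180) = 43.0 m east.
Residual distance = √((-30.3)² + 43.0²) = 52.6 m.

53 m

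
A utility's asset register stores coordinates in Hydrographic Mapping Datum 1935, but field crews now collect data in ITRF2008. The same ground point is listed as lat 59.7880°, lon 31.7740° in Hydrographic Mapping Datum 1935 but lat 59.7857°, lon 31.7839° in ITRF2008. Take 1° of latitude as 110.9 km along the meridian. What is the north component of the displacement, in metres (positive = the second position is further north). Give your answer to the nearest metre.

Δφ = 59.7857° − 59.7880° = -0.0023°; Δλ = 31.7839° − 31.7740° = +0.0099°.
ΔN = Δφ × 110900 = -255.1 m; ΔE = Δλ × 110900 × cos(59.7880°) = +0.0099 × 110900 × 0.503201 = 552.5 m.

ΔN = -255 m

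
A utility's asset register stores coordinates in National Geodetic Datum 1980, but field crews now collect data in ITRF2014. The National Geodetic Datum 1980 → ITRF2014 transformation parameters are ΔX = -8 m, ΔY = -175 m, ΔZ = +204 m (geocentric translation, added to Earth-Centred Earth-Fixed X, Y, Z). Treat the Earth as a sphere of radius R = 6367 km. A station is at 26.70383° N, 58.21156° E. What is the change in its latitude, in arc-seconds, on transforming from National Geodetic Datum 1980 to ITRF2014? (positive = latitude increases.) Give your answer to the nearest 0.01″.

sin φ = 0.449379, cos φ = 0.893341, sin λ = 0.849999, cos λ = 0.526784.
North component: ΔN = −sin φ cos λ·ΔX − sin φ sin λ·ΔY + cos φ·ΔZ = −(0.449379)(0.526784)(-8) − (0.449379)(0.849999)(-175) + (0.893341)(204) = 250.98 m.
1° of latitude spans πR/180 = 111125 m, so Δφ = 250.98 / 111125 × 3600 = 8.131″.

Δφ = 8.13″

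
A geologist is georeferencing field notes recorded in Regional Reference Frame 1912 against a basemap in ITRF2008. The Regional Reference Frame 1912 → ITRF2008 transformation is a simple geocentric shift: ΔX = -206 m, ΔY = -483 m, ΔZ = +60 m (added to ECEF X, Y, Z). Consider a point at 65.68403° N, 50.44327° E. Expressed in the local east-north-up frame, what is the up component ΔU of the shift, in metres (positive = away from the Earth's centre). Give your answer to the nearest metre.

At φ = 65.68403°, λ = 50.44327°: sin φ = 0.911289, cos φ = 0.411768, sin λ = 0.770994, cos λ = 0.636842.
ΔU = cos φ cos λ·ΔX + cos φ sin λ·ΔY + sin φ·ΔZ = (0.411768)(0.636842)(-206) + (0.411768)(0.770994)(-483) + (0.911289)(60) = -152.68 m.

ΔU = -153 m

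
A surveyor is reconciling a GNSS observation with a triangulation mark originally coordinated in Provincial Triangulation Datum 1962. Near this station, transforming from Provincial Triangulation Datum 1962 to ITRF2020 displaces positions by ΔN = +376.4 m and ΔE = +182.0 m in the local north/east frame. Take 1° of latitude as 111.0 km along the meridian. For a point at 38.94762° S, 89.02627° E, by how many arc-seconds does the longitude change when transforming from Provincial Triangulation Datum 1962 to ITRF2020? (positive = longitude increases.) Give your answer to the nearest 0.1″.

Δλ = 7.6″

At latitude -38.94762°, cos φ = 0.777721.
1° of longitude at this latitude = 111.0 × cos φ = 86.33 km, so Δλ = 182.0 / 86327.0 = 0.0021083° = 7.590″.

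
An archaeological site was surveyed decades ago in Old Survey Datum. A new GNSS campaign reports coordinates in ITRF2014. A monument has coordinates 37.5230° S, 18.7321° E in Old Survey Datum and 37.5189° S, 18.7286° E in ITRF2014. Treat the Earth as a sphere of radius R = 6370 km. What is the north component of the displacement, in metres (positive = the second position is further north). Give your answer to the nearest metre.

Δφ = -37.5189° − -37.5230° = +0.0041°; Δλ = 18.7286° − 18.7321° = -0.0035°.
1° along a meridian = πR/180 = 111177 m.
ΔN = Δφ × 111177 = 455.8 m; ΔE = Δλ × 111177 × cos(-37.5230°) = -0.0035 × 111177 × 0.793109 = -308.6 m.

ΔN = 456 m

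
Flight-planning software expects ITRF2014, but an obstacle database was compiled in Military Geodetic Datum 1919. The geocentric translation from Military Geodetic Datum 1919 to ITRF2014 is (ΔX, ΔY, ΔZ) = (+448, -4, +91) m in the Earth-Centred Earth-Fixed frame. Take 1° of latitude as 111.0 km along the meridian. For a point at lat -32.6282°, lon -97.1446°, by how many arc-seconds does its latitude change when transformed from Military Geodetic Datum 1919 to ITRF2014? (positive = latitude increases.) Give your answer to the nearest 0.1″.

Δφ = 1.6″

sin φ = -0.539185, cos φ = 0.842187, sin λ = -0.992235, cos λ = -0.124374.
North component: ΔN = −sin φ cos λ·ΔX − sin φ sin λ·ΔY + cos φ·ΔZ = −(-0.539185)(-0.124374)(448) − (-0.539185)(-0.992235)(-4) + (0.842187)(91) = 48.74 m.
1° of latitude spans 111000 m, so Δφ = 48.74 / 111000 × 3600 = 1.581″.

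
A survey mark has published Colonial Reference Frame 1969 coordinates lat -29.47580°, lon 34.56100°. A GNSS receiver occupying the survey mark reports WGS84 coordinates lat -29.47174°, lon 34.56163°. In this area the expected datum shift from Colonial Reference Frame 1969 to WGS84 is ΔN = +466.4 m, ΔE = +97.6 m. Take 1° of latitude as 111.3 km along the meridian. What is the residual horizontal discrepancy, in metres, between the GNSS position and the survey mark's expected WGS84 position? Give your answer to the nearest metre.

Observed coordinate differences: Δφ = +0.00406°, Δλ = +0.00063°.
Converting to metres (1° lat = 111300 m, cos φ = 0.870564): observed ΔN = 451.9 m, observed ΔE = 61.0 m.
Subtracting the expected shift leaves a residual of 451.9 − (466.4) = -14.5 m north and 61.0 − (97.6) = -36.6 m east.
Residual distance = √((-14.5)² + (-36.6)²) = 39.3 m.

39 m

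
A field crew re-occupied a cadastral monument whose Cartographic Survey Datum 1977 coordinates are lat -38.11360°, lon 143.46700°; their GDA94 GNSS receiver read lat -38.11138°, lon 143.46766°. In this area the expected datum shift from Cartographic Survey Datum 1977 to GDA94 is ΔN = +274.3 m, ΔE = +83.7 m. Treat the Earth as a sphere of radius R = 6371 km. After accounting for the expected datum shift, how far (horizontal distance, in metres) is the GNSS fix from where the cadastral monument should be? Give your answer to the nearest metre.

38 m

Observed coordinate differences: Δφ = +0.00222°, Δλ = +0.00066°.
Converting to metres (1° lat = 111195 m, cos φ = 0.786789): observed ΔN = 246.9 m, observed ΔE = 57.7 m.
Subtracting the expected shift leaves a residual of 246.9 − (274.3) = -27.4 m north and 57.7 − (83.7) = -26.0 m east.
Residual distance = √((-27.4)² + (-26.0)²) = 37.8 m.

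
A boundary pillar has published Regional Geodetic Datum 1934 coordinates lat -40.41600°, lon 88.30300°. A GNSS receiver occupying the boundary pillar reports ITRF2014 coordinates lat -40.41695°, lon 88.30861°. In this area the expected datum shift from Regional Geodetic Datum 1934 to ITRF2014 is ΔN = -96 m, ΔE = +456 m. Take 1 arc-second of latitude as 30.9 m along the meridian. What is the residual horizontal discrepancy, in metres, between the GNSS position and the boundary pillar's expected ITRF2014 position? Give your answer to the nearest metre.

Observed coordinate differences: Δφ = -0.00095°, Δλ = +0.00561°.
Converting to metres (1° lat = 111240 m, cos φ = 0.761357): observed ΔN = -105.7 m, observed ΔE = 475.1 m.
Subtracting the expected shift leaves a residual of -105.7 − (-96) = -9.7 m north and 475.1 − (456) = 19.1 m east.
Residual distance = √((-9.7)² + 19.1²) = 21.4 m.

21 m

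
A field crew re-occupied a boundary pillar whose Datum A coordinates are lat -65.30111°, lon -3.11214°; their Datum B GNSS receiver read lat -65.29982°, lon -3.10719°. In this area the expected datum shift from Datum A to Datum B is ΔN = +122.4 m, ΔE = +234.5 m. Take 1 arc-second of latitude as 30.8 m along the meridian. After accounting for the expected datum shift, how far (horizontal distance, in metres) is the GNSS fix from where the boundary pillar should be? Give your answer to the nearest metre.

Observed coordinate differences: Δφ = +0.00129°, Δλ = +0.00495°.
Converting to metres (1° lat = 110880 m, cos φ = 0.417849): observed ΔN = 143.0 m, observed ΔE = 229.3 m.
Subtracting the expected shift leaves a residual of 143.0 − (122.4) = 20.6 m north and 229.3 − (234.5) = -5.2 m east.
Residual distance = √(20.6² + (-5.2)²) = 21.3 m.

21 m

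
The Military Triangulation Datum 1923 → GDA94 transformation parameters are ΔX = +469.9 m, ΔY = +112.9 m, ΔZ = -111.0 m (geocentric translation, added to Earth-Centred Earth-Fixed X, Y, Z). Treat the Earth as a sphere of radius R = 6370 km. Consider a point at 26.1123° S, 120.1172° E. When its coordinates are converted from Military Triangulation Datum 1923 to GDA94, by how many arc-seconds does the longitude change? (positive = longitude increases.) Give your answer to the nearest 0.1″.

Δλ = -16.7″

sin φ = -0.440132, cos φ = 0.897933, sin λ = 0.865001, cos λ = -0.501770.
East component: ΔE = −sin λ·ΔX + cos λ·ΔY = −(0.865001)(469.9) + (-0.501770)(112.9) = -463.11 m.
1° of latitude spans πR/180 = 111177 m; at latitude φ, 1° of longitude spans that × cos φ = 99829.9 m, so Δλ = -463.11 / 99829.9 × 3600 = -16.700″.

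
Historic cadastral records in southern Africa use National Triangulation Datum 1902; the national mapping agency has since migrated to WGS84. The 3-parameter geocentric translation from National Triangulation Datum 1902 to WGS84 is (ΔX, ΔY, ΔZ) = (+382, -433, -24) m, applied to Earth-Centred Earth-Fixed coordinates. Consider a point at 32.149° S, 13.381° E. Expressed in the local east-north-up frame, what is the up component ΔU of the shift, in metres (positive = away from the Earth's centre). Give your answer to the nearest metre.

ΔU = 243 m

At φ = -32.149°, λ = 13.381°: sin φ = -0.532123, cos φ = 0.846667, sin λ = 0.231425, cos λ = 0.972853.
ΔU = cos φ cos λ·ΔX + cos φ sin λ·ΔY + sin φ·ΔZ = (0.846667)(0.972853)(382) + (0.846667)(0.231425)(-433) + (-0.532123)(-24) = 242.58 m.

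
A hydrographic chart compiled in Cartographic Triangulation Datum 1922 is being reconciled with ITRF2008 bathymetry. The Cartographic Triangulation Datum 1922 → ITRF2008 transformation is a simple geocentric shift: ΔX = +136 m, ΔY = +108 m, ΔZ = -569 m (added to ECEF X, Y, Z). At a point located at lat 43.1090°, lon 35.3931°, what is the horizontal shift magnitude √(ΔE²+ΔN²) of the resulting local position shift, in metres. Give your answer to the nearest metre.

The local east axis at (φ, λ) is (−sin λ, cos λ, 0), so ΔE = −sin(35.3931°)·136 + cos(35.3931°)·108 = 9.27 m.
The local north axis is (−sin φ cos λ, −sin φ sin λ, cos φ), giving ΔN = -75.765 − 42.747 − 415.401 = -533.91 m.
Horizontal magnitude = √(ΔE² + ΔN²) = √(9.27² + (-533.91)²) = 533.99 m.

534 m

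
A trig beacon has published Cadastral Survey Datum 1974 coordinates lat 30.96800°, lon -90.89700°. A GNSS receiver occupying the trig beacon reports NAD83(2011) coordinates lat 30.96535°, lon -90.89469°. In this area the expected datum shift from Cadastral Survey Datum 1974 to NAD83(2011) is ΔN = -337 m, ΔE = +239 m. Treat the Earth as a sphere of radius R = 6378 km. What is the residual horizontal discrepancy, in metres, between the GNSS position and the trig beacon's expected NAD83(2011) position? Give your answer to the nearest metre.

46 m

Observed coordinate differences: Δφ = -0.00265°, Δλ = +0.00231°.
Converting to metres (1° lat = 111317 m, cos φ = 0.857455): observed ΔN = -295.0 m, observed ΔE = 220.5 m.
Subtracting the expected shift leaves a residual of -295.0 − (-337) = 42.0 m north and 220.5 − (239) = -18.5 m east.
Residual distance = √(42.0² + (-18.5)²) = 45.9 m.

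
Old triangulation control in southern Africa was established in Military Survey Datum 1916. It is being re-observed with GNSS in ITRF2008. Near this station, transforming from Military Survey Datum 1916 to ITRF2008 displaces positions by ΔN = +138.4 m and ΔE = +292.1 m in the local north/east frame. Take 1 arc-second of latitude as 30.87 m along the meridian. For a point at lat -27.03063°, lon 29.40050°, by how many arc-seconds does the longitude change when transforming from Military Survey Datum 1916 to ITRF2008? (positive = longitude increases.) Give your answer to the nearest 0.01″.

Δλ = 10.62″

At latitude -27.03063°, cos φ = 0.890764.
1″ of longitude at this latitude = 30.87 × cos φ = 27.4979 m, so Δλ = 292.1 / 27.4979 = 10.623″.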